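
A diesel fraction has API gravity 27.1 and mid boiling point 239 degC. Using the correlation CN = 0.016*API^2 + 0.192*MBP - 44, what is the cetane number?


CN = 0.016 * 27.1^2 + 0.192 * 239 - 44
CN = 11.75056 + 45.888 - 44 = 13.63856

13.63856


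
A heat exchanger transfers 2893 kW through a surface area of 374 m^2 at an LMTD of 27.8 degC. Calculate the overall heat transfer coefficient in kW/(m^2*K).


From Q = U*A*LMTD, U = Q / (A * LMTD)
U = 2893 / (374 * 27.8) = 2893 / 10397.2 = 0.2782

0.2782 kW/(m^2*K)


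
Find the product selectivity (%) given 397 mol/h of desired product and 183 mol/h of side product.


Selectivity = desired / (desired + undesired) * 100
Total products = 397 + 183 = 580 mol/h
S = 397 / 580 * 100
= 0.6845 * 100
= 68.45 %

68.45 %


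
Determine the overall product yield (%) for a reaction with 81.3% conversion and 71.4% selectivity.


Overall yield = conversion (%) * selectivity (%) / 100
Conversion = 81.3%, Selectivity = 71.4%
Y = 81.3 * 71.4 / 100
= 58.0482 %

58.0482 %


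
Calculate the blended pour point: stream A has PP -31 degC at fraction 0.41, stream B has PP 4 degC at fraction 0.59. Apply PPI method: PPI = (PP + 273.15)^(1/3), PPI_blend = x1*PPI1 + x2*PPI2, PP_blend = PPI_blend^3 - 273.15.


PPI_1 = (-31 + 273.15)^(1/3) = 6.232967
PPI_2 = (4 + 273.15)^(1/3) = 6.51986
PPI_blend = 0.41 * 6.232967 + 0.59 * 6.51986 = 6.402234
PP_blend = 6.402234^3 - 273.15 = 262.4186 - 273.15 = -10.73

-10.73 degC


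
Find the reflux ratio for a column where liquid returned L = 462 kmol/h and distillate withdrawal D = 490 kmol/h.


Reflux ratio definition: R = L / D (liquid returned / distillate withdrawn)
L = 462 kmol/h, D = 490 kmol/h
R = 462 / 490 = 0.9429

0.9429


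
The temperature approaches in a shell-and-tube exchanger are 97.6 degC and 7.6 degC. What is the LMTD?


LMTD = (dT1 - dT2) / ln(dT1/dT2)
= (97.6 - 7.6) / ln(97.6 / 7.6) = 90 / 2.55273 = 35.26

35.26 degC


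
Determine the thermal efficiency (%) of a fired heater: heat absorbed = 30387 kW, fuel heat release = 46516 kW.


Furnace efficiency = Q_absorbed / Q_fuel * 100
= 30387 / 46516 * 100 = 65.33

65.33 %


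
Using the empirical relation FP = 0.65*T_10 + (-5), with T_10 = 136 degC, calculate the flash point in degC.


FP = 0.65 * 136 + (-5) = 83.4

83.4 degC


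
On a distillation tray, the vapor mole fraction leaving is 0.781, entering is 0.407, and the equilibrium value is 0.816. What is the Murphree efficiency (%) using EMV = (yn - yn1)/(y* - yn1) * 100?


Murphree vapor efficiency: EMV = (y_n - y_(n-1)) / (y*_n - y_(n-1)) * 100
EMV = (0.781 - 0.407) / (0.816 - 0.407) * 100 = 0.374 / 0.409 * 100 = 91.44

91.44 %


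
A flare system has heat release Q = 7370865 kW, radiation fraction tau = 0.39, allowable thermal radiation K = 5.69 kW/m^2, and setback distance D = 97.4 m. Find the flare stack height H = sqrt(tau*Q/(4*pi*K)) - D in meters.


tau*Q/(4*pi*K) = 0.39 * 7370865 / (4 * pi * 5.69) = 40203.2
sqrt(40203.2) = 200.507
H = 200.507 - 97.4 = 103.1

103.1 m


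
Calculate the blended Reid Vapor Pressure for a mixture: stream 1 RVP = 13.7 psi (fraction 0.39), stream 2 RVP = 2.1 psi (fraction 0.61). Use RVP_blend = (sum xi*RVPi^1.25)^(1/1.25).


Chevron index: RVP_blend = (sum xi*RVPi^1.25)^(1/1.25)
RVP^1.25 terms: 0.39 * 13.7^1.25 + 0.61 * 2.1^1.25 = 11.8214
RVP_blend = 11.8214^(1/1.25) = 7.213

7.213 psi


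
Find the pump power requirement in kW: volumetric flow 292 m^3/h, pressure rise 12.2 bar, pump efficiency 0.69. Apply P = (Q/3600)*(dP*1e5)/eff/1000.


Q = 292 / 3600 = 0.0811111 m^3/s
P = 0.0811111 * (12.2 * 1e5) / 0.69 / 1000 = 143.4

143.4 kW


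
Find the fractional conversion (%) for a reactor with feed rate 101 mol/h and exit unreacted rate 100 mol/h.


X = (F_in - F_out) / F_in * 100
Moles reacted = 101 - 100 = 1
X = 1 / 101 * 100
= 0.009901 * 100
= 0.9901 %

0.9901 %


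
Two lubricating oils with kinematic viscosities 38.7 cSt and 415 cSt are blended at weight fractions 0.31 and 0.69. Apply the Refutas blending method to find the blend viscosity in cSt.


Refutas method: VBN_i = 14.534*ln(ln(visc_i + 0.8)) + 10.975, blended linearly by mass fraction; since VBN is linear in VBI_i = ln(ln(visc_i + 0.8)) and the fractions sum to 1, blend VBI directly: visc = exp(exp(VBI_blend)) - 0.8
VBI_1 = ln(ln(38.7 + 0.8)) = 1.30191
VBI_2 = ln(ln(415 + 0.8)) = 1.79678
VBI_blend = 0.31 * 1.30191 + 0.69 * 1.79678 = 1.64337
visc_blend = exp(exp(1.64337)) - 0.8 = 175.6

175.6 cSt


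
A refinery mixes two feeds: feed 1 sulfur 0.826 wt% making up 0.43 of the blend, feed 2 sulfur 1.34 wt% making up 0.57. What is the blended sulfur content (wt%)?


Linear sulfur blending: S_blend = x1*S1 + x2*S2
Contribution 1: 0.43 * 0.826 = 0.35518 wt%
Contribution 2: 0.57 * 1.34 = 0.7638 wt%
S_blend = 0.35518 + 0.7638 = 1.11898

1.11898 wt%


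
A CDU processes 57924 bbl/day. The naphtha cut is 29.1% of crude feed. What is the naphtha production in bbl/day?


Crude throughput = 57924 bbl/day
Fraction yield = 29.1%
yield = throughput * fraction / 100
yield = 57924 * 29.1 / 100 = 16855.884

16855.884 bbl/day


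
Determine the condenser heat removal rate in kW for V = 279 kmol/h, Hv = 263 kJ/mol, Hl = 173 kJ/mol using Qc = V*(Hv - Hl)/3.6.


Qc = 279 * (263 - 173) / 3.6 = 279 * 90 / 3.6 = 6975

6975 kW


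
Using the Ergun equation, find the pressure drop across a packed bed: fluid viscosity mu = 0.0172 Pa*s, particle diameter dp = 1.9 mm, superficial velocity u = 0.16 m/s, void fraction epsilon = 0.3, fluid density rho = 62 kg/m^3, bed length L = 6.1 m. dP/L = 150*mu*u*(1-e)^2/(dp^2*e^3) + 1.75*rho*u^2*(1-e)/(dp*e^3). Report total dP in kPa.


dp = 1.9 mm = 0.0019 m
Viscous term = 150*0.0172*0.16*(1-0.3)^2 / (0.0019^2*0.3^3) = 2075220
Inertial term = 1.75*62*0.16^2*(1-0.3) / (0.0019*0.3^3) = 37901
dP/L = 2075220 + 37901 = 2113120 Pa/m
dP = 2113120 * 6.1 / 1000 = 12890 kPa

12890 kPa


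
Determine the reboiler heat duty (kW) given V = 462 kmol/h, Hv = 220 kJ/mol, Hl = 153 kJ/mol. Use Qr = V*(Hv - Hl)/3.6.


Qr = 462 * (220 - 153) / 3.6 = 462 * 67 / 3.6 = 8598

8598 kW


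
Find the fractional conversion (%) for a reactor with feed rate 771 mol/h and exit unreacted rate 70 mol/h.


X = (F_in - F_out) / F_in * 100
Moles reacted = 771 - 70 = 701
X = 701 / 771 * 100
= 0.9092 * 100
= 90.92 %

90.92 %


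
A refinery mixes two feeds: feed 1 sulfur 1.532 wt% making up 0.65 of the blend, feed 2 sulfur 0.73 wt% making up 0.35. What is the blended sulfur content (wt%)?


Linear sulfur blending: S_blend = x1*S1 + x2*S2
Contribution 1: 0.65 * 1.532 = 0.9958 wt%
Contribution 2: 0.35 * 0.73 = 0.2555 wt%
S_blend = 0.9958 + 0.2555 = 1.2513

1.2513 wt%


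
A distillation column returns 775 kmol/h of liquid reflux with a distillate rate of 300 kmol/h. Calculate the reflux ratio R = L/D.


Reflux ratio definition: R = L / D (liquid returned / distillate withdrawn)
L = 775 kmol/h, D = 300 kmol/h
R = 775 / 300 = 2.583

2.583


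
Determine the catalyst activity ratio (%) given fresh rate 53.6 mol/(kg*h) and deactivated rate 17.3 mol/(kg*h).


Activity (%) = (rate_used / rate_fresh) * 100
rate_used = 17.3, rate_fresh = 53.6
= (17.3 / 53.6) * 100
= 0.3228 * 100 = 32.28

32.28 %


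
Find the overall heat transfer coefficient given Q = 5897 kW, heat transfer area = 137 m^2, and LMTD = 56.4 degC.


From Q = U*A*LMTD, U = Q / (A * LMTD)
U = 5897 / (137 * 56.4) = 5897 / 7726.8 = 0.7632

0.7632 kW/(m^2*K)


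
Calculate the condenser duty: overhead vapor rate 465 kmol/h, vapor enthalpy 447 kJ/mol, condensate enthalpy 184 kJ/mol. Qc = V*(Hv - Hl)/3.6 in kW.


Qc = 465 * (447 - 184) / 3.6 = 465 * 263 / 3.6 = 33970

33970 kW


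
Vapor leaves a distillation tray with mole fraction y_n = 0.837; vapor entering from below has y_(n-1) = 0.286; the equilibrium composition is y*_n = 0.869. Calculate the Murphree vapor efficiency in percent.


Murphree vapor efficiency: EMV = (y_n - y_(n-1)) / (y*_n - y_(n-1)) * 100
EMV = (0.837 - 0.286) / (0.869 - 0.286) * 100 = 0.551 / 0.583 * 100 = 94.51

94.51 %


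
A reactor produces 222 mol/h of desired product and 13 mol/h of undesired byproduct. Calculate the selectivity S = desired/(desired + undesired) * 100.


Selectivity = desired / (desired + undesired) * 100
Total products = 222 + 13 = 235 mol/h
S = 222 / 235 * 100
= 0.9447 * 100
= 94.47 %

94.47 %


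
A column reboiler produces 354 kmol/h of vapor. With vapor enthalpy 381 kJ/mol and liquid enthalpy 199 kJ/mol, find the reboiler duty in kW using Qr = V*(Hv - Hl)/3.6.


Qr = 354 * (381 - 199) / 3.6 = 354 * 182 / 3.6 = 17900

17900 kW


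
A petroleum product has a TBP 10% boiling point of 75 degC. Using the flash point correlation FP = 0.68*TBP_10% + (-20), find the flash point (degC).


FP = 0.68 * 75 + (-20) = 31

31 degC


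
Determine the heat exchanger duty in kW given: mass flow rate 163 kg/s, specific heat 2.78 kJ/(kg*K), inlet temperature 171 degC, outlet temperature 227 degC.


Q = m_dot * cp * delta_T
delta_T = 227 - 171 = 56 K
Q = 163 * 2.78 * 56
= 453.14 * 56
= 25375.84 kW

25375.84 kW


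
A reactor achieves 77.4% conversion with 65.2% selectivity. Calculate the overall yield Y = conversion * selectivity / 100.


Overall yield = conversion (%) * selectivity (%) / 100
Conversion = 77.4%, Selectivity = 65.2%
Y = 77.4 * 65.2 / 100
= 50.4648 %

50.4648 %


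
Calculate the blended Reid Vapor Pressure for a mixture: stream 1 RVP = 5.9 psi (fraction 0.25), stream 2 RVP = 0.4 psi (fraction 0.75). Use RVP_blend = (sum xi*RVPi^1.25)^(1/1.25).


Chevron index: RVP_blend = (sum xi*RVPi^1.25)^(1/1.25)
RVP^1.25 terms: 0.25 * 5.9^1.25 + 0.75 * 0.4^1.25 = 2.5374
RVP_blend = 2.5374^(1/1.25) = 2.106

2.106 psi


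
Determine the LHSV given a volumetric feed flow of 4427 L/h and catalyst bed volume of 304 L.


LHSV = volumetric feed rate / catalyst volume
= 4427 L/h / 304 L
= 14.56 h^-1

14.56 h^-1


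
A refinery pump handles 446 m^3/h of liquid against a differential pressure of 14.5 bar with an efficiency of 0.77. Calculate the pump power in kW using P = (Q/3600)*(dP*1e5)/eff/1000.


Q = 446 / 3600 = 0.123889 m^3/s
P = 0.123889 * (14.5 * 1e5) / 0.77 / 1000 = 233.3

233.3 kW


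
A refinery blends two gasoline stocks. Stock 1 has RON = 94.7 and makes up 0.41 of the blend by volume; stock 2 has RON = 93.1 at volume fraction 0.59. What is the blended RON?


Linear blending: RON_blend = sum(vi * RONi)
Contribution 1: 0.41 * 94.7 = 38.827
Contribution 2: 0.59 * 93.1 = 54.929
RON_blend = 38.827 + 54.929 = 93.756

93.756


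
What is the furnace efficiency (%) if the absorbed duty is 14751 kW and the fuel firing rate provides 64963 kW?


Furnace efficiency = Q_absorbed / Q_fuel * 100
= 14751 / 64963 * 100 = 22.71

22.71 %


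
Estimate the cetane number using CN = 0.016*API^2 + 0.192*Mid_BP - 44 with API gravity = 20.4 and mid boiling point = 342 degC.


CN = 0.016 * 20.4^2 + 0.192 * 342 - 44
CN = 6.65856 + 65.664 - 44 = 28.32256

28.32256


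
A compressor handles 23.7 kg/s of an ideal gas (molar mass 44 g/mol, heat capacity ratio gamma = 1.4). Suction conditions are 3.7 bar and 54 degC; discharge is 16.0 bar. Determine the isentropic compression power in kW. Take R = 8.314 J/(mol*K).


Isentropic work: W = m*(gamma/(gamma-1))*(R*T1/MW)*((P2/P1)^((gamma-1)/gamma) - 1)
T1 = 54 + 273.15 = 327.15 K
Pressure ratio = 16.0 / 3.7 = 4.32432
Exponent = (1.4 - 1)/1.4 = 0.285714
(P2/P1)^exp - 1 = 4.32432^0.285714 - 1 = 0.519465
W = 23.7 * 1.4 / 0.4 * 8.314 * 327.15 / 44 * 0.519465 = 2664

2664 kW


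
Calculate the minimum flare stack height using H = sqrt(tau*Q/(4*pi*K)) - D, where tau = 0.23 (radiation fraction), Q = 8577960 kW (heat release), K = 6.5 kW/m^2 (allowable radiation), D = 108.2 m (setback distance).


tau*Q/(4*pi*K) = 0.23 * 8577960 / (4 * pi * 6.5) = 24154
sqrt(24154) = 155.416
H = 155.416 - 108.2 = 47.22

47.22 m


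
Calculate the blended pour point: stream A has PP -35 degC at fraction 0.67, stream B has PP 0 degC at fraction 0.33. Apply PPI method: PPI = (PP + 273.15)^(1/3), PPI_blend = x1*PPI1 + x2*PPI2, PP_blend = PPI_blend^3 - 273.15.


PPI_1 = (-35 + 273.15)^(1/3) = 6.198456
PPI_2 = (0 + 273.15)^(1/3) = 6.488342
PPI_blend = 0.67 * 6.198456 + 0.33 * 6.488342 = 6.294118
PP_blend = 6.294118^3 - 273.15 = 249.3473 - 273.15 = -23.8

-23.8 degC


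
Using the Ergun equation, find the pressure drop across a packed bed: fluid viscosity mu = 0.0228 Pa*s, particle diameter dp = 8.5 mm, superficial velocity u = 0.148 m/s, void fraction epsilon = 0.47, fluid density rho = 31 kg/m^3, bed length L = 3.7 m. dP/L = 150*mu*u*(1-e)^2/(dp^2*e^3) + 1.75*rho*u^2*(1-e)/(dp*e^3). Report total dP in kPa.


dp = 8.5 mm = 0.0085 m
Viscous term = 150*0.0228*0.148*(1-0.47)^2 / (0.0085^2*0.47^3) = 18954.3
Inertial term = 1.75*31*0.148^2*(1-0.47) / (0.0085*0.47^3) = 713.652
dP/L = 18954.3 + 713.652 = 19668 Pa/m
dP = 19668 * 3.7 / 1000 = 72.77 kPa

72.77 kPa


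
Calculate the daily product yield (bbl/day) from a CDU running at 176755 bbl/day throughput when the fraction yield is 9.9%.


Crude throughput = 176755 bbl/day
Fraction yield = 9.9%
yield = throughput * fraction / 100
yield = 176755 * 9.9 / 100 = 17498.745

17498.745 bbl/day


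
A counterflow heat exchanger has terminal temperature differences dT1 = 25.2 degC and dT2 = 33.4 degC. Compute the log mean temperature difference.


LMTD = (dT1 - dT2) / ln(dT1/dT2)
= (25.2 - 33.4) / ln(25.2 / 33.4) = -8.2 / -0.281712 = 29.11

29.11 degC


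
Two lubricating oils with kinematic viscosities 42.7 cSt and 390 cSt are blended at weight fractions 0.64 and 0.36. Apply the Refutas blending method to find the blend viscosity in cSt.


Refutas method: VBN_i = 14.534*ln(ln(visc_i + 0.8)) + 10.975, blended linearly by mass fraction; since VBN is linear in VBI_i = ln(ln(visc_i + 0.8)) and the fractions sum to 1, blend VBI directly: visc = exp(exp(VBI_blend)) - 0.8
VBI_1 = ln(ln(42.7 + 0.8)) = 1.32781
VBI_2 = ln(ln(390 + 0.8)) = 1.78644
VBI_blend = 0.64 * 1.32781 + 0.36 * 1.78644 = 1.49292
visc_blend = exp(exp(1.49292)) - 0.8 = 84.83

84.83 cSt


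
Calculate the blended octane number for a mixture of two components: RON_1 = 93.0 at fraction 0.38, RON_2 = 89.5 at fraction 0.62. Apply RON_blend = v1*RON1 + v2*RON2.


Linear blending: RON_blend = sum(vi * RONi)
Contribution 1: 0.38 * 93.0 = 35.34
Contribution 2: 0.62 * 89.5 = 55.49
RON_blend = 35.34 + 55.49 = 90.83

90.83


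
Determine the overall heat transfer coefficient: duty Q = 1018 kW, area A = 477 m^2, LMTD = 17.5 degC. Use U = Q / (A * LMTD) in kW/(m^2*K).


From Q = U*A*LMTD, U = Q / (A * LMTD)
U = 1018 / (477 * 17.5) = 1018 / 8347.5 = 0.1220

0.1220 kW/(m^2*K)


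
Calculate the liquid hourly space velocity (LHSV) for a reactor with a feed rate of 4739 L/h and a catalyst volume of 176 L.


LHSV = volumetric feed rate / catalyst volume
= 4739 L/h / 176 L
= 26.93 h^-1

26.93 h^-1


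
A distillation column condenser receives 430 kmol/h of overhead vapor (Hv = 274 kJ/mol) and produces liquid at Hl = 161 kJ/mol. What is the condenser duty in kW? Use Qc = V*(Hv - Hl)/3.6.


Qc = 430 * (274 - 161) / 3.6 = 430 * 113 / 3.6 = 13500

13500 kW


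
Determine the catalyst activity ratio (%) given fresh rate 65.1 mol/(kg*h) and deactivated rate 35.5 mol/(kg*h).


Activity (%) = (rate_used / rate_fresh) * 100
rate_used = 35.5, rate_fresh = 65.1
= (35.5 / 65.1) * 100
= 0.5453 * 100 = 54.53

54.53 %


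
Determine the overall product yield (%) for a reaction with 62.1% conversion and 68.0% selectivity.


Overall yield = conversion (%) * selectivity (%) / 100
Conversion = 62.1%, Selectivity = 68.0%
Y = 62.1 * 68.0 / 100
= 42.228 %

42.228 %


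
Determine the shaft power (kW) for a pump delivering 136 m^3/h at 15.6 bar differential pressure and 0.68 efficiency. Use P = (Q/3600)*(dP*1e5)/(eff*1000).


Q = 136 / 3600 = 0.0377778 m^3/s
P = 0.0377778 * (15.6 * 1e5) / 0.68 / 1000 = 86.67

86.67 kW


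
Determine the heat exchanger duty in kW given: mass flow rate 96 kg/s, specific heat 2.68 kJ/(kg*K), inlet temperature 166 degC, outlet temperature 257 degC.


Q = m_dot * cp * delta_T
delta_T = 257 - 166 = 91 K
Q = 96 * 2.68 * 91
= 257.28 * 91
= 23412.48 kW

23412.48 kW


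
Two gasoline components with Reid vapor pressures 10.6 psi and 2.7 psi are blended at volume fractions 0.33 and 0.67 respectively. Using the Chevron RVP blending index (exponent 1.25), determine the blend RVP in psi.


Chevron index: RVP_blend = (sum xi*RVPi^1.25)^(1/1.25)
RVP^1.25 terms: 0.33 * 10.6^1.25 + 0.67 * 2.7^1.25 = 8.63059
RVP_blend = 8.63059^(1/1.25) = 5.608

5.608 psi


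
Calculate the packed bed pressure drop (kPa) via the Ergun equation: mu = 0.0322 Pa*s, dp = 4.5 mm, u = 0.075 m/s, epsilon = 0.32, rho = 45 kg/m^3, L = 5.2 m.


dp = 4.5 mm = 0.0045 m
Viscous term = 150*0.0322*0.075*(1-0.32)^2 / (0.0045^2*0.32^3) = 252436
Inertial term = 1.75*45*0.075^2*(1-0.32) / (0.0045*0.32^3) = 2042.77
dP/L = 252436 + 2042.77 = 254479 Pa/m
dP = 254479 * 5.2 / 1000 = 1323 kPa

1323 kPa


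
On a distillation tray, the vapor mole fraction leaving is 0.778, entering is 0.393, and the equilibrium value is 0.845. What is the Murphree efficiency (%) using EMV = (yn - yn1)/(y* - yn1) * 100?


Murphree vapor efficiency: EMV = (y_n - y_(n-1)) / (y*_n - y_(n-1)) * 100
EMV = (0.778 - 0.393) / (0.845 - 0.393) * 100 = 0.385 / 0.452 * 100 = 85.18

85.18 %


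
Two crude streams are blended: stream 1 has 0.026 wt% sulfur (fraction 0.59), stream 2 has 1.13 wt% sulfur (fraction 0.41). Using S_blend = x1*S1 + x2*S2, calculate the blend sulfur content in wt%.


Linear sulfur blending: S_blend = x1*S1 + x2*S2
Contribution 1: 0.59 * 0.026 = 0.01534 wt%
Contribution 2: 0.41 * 1.13 = 0.4633 wt%
S_blend = 0.01534 + 0.4633 = 0.47864

0.47864 wt%


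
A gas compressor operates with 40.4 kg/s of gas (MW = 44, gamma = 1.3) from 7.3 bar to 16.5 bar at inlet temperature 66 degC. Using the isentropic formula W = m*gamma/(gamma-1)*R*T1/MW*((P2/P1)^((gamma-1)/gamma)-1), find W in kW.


Isentropic work: W = m*(gamma/(gamma-1))*(R*T1/MW)*((P2/P1)^((gamma-1)/gamma) - 1)
T1 = 66 + 273.15 = 339.15 K
Pressure ratio = 16.5 / 7.3 = 2.26027
Exponent = (1.3 - 1)/1.3 = 0.230769
(P2/P1)^exp - 1 = 2.26027^0.230769 - 1 = 0.207061
W = 40.4 * 1.3 / 0.3 * 8.314 * 339.15 / 44 * 0.207061 = 2323

2323 kW


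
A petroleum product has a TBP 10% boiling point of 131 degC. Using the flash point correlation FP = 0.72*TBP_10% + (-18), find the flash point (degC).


FP = 0.72 * 131 + (-18) = 76.32

76.32 degC


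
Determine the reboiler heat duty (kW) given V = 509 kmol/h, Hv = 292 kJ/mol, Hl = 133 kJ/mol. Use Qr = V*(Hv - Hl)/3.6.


Qr = 509 * (292 - 133) / 3.6 = 509 * 159 / 3.6 = 22480

22480 kW


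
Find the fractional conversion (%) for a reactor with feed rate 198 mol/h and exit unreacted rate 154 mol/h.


X = (F_in - F_out) / F_in * 100
Moles reacted = 198 - 154 = 44
X = 44 / 198 * 100
= 0.2222 * 100
= 22.22 %

22.22 %


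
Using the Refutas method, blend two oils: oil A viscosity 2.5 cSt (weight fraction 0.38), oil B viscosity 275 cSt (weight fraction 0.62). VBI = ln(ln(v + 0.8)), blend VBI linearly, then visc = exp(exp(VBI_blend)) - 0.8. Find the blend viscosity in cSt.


Refutas method: VBN_i = 14.534*ln(ln(visc_i + 0.8)) + 10.975, blended linearly by mass fraction; since VBN is linear in VBI_i = ln(ln(visc_i + 0.8)) and the fractions sum to 1, blend VBI directly: visc = exp(exp(VBI_blend)) - 0.8
VBI_1 = ln(ln(2.5 + 0.8)) = 0.177244
VBI_2 = ln(ln(275 + 0.8)) = 1.72627
VBI_blend = 0.38 * 0.177244 + 0.62 * 1.72627 = 1.13764
visc_blend = exp(exp(1.13764)) - 0.8 = 21.83

21.83 cSt


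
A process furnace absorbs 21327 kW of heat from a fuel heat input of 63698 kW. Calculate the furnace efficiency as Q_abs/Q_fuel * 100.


Furnace efficiency = Q_absorbed / Q_fuel * 100
= 21327 / 63698 * 100 = 33.48

33.48 %


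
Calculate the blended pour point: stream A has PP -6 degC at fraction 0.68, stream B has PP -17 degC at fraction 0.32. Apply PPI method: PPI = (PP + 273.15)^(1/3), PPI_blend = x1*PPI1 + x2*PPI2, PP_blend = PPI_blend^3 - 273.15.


PPI_1 = (-6 + 273.15)^(1/3) = 6.440482
PPI_2 = (-17 + 273.15)^(1/3) = 6.350844
PPI_blend = 0.68 * 6.440482 + 0.32 * 6.350844 = 6.411798
PP_blend = 6.411798^3 - 273.15 = 263.5964 - 273.15 = -9.55

-9.55 degC


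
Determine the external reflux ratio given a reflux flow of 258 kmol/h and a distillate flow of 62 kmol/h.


Reflux ratio definition: R = L / D (liquid returned / distillate withdrawn)
L = 258 kmol/h, D = 62 kmol/h
R = 258 / 62 = 4.161

4.161


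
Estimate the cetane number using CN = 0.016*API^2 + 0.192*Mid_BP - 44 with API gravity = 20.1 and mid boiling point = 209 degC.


CN = 0.016 * 20.1^2 + 0.192 * 209 - 44
CN = 6.46416 + 40.128 - 44 = 2.59216

2.59216


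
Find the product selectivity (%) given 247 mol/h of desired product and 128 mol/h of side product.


Selectivity = desired / (desired + undesired) * 100
Total products = 247 + 128 = 375 mol/h
S = 247 / 375 * 100
= 0.6587 * 100
= 65.87 %

65.87 %


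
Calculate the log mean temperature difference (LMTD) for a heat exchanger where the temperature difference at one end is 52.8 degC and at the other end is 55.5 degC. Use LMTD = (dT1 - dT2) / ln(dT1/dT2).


LMTD = (dT1 - dT2) / ln(dT1/dT2)
= (52.8 - 55.5) / ln(52.8 / 55.5) = -2.7 / -0.0498718 = 54.14

54.14 degC


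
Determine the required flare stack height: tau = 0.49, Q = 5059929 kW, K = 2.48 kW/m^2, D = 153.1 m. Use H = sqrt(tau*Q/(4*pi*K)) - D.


tau*Q/(4*pi*K) = 0.49 * 5059929 / (4 * pi * 2.48) = 79557.1
sqrt(79557.1) = 282.059
H = 282.059 - 153.1 = 129.0

129.0 m


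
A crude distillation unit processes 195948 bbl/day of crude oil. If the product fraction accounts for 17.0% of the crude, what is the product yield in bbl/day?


Crude throughput = 195948 bbl/day
Fraction yield = 17.0%
yield = throughput * fraction / 100
yield = 195948 * 17.0 / 100 = 33311.16

33311.16 bbl/day


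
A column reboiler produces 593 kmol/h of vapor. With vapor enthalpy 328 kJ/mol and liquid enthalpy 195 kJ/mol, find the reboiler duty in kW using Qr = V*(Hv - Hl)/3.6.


Qr = 593 * (328 - 195) / 3.6 = 593 * 133 / 3.6 = 21910

21910 kW


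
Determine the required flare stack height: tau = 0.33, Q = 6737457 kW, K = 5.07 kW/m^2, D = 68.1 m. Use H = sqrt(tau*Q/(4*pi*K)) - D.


tau*Q/(4*pi*K) = 0.33 * 6737457 / (4 * pi * 5.07) = 34897.3
sqrt(34897.3) = 186.808
H = 186.808 - 68.1 = 118.7

118.7 m


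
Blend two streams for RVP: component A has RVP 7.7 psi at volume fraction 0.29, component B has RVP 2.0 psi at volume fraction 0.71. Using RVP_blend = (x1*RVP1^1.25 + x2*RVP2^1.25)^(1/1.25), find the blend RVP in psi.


Chevron index: RVP_blend = (sum xi*RVPi^1.25)^(1/1.25)
RVP^1.25 terms: 0.29 * 7.7^1.25 + 0.71 * 2.0^1.25 = 5.4084
RVP_blend = 5.4084^(1/1.25) = 3.859

3.859 psi


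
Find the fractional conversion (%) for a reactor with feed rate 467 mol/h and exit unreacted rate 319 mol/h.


X = (F_in - F_out) / F_in * 100
Moles reacted = 467 - 319 = 148
X = 148 / 467 * 100
= 0.3169 * 100
= 31.69 %

31.69 %


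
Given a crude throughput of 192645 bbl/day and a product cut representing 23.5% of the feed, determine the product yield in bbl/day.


Crude throughput = 192645 bbl/day
Fraction yield = 23.5%
yield = throughput * fraction / 100
yield = 192645 * 23.5 / 100 = 45271.575

45271.575 bbl/day


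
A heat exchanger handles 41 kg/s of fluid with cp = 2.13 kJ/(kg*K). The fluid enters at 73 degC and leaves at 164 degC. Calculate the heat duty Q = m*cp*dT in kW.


Q = m_dot * cp * delta_T
delta_T = 164 - 73 = 91 K
Q = 41 * 2.13 * 91
= 87.33 * 91
= 7947.03 kW

7947.03 kW


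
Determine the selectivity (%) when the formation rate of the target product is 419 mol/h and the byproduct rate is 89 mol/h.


Selectivity = desired / (desired + undesired) * 100
Total products = 419 + 89 = 508 mol/h
S = 419 / 508 * 100
= 0.8248 * 100
= 82.48 %

82.48 %


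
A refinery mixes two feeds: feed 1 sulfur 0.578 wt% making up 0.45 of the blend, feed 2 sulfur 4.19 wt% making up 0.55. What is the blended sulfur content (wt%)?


Linear sulfur blending: S_blend = x1*S1 + x2*S2
Contribution 1: 0.45 * 0.578 = 0.2601 wt%
Contribution 2: 0.55 * 4.19 = 2.3045 wt%
S_blend = 0.2601 + 2.3045 = 2.5646

2.5646 wt%


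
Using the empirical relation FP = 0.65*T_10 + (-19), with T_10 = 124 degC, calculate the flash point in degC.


FP = 0.65 * 124 + (-19) = 61.6

61.6 degC


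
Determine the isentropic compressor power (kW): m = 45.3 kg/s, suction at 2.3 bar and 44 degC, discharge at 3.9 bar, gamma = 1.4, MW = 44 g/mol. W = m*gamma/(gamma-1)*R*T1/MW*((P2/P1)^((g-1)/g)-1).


Isentropic work: W = m*(gamma/(gamma-1))*(R*T1/MW)*((P2/P1)^((gamma-1)/gamma) - 1)
T1 = 44 + 273.15 = 317.15 K
Pressure ratio = 3.9 / 2.3 = 1.69565
Exponent = (1.4 - 1)/1.4 = 0.285714
(P2/P1)^exp - 1 = 1.69565^0.285714 - 1 = 0.162852
W = 45.3 * 1.4 / 0.4 * 8.314 * 317.15 / 44 * 0.162852 = 1547

1547 kW


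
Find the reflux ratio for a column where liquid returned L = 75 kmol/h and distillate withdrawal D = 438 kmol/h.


Reflux ratio definition: R = L / D (liquid returned / distillate withdrawn)
L = 75 kmol/h, D = 438 kmol/h
R = 75 / 438 = 0.1712

0.1712


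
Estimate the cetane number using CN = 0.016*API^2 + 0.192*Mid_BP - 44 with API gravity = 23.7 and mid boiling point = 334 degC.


CN = 0.016 * 23.7^2 + 0.192 * 334 - 44
CN = 8.98704 + 64.128 - 44 = 29.11504

29.11504


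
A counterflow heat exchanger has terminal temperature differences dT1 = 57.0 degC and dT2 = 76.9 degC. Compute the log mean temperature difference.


LMTD = (dT1 - dT2) / ln(dT1/dT2)
= (57.0 - 76.9) / ln(57.0 / 76.9) = -19.9 / -0.299455 = 66.45

66.45 degC


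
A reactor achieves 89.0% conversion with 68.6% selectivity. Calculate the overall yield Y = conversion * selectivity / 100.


Overall yield = conversion (%) * selectivity (%) / 100
Conversion = 89.0%, Selectivity = 68.6%
Y = 89.0 * 68.6 / 100
= 61.054 %

61.054 %


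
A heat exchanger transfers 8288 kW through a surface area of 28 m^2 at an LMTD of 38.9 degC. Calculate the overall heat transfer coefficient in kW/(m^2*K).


From Q = U*A*LMTD, U = Q / (A * LMTD)
U = 8288 / (28 * 38.9) = 8288 / 1089.2 = 7.609

7.609 kW/(m^2*K)


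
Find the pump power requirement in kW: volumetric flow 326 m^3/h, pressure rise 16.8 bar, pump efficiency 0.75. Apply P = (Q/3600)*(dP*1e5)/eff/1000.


Q = 326 / 3600 = 0.0905556 m^3/s
P = 0.0905556 * (16.8 * 1e5) / 0.75 / 1000 = 202.8

202.8 kW


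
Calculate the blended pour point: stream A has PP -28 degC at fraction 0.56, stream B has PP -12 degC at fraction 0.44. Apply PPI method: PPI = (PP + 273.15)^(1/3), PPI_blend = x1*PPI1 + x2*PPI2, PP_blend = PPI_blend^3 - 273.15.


PPI_1 = (-28 + 273.15)^(1/3) = 6.258601
PPI_2 = (-12 + 273.15)^(1/3) = 6.391901
PPI_blend = 0.56 * 6.258601 + 0.44 * 6.391901 = 6.317253
PP_blend = 6.317253^3 - 273.15 = 252.1069 - 273.15 = -21.04

-21.04 degC


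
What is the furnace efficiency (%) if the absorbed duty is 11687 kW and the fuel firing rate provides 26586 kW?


Furnace efficiency = Q_absorbed / Q_fuel * 100
= 11687 / 26586 * 100 = 43.96

43.96 %


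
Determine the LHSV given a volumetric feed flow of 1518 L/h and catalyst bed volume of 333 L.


LHSV = volumetric feed rate / catalyst volume
= 1518 L/h / 333 L
= 4.559 h^-1

4.559 h^-1


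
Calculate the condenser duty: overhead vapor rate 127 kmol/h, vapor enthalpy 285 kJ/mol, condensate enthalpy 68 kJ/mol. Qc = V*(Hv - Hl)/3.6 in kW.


Qc = 127 * (285 - 68) / 3.6 = 127 * 217 / 3.6 = 7655

7655 kW


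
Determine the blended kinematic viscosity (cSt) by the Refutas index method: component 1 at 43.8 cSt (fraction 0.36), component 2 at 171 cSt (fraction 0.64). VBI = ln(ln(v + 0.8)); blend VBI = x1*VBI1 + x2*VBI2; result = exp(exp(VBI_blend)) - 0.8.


Refutas method: VBN_i = 14.534*ln(ln(visc_i + 0.8)) + 10.975, blended linearly by mass fraction; since VBN is linear in VBI_i = ln(ln(visc_i + 0.8)) and the fractions sum to 1, blend VBI directly: visc = exp(exp(VBI_blend)) - 0.8
VBI_1 = ln(ln(43.8 + 0.8)) = 1.3344
VBI_2 = ln(ln(171 + 0.8)) = 1.63828
VBI_blend = 0.36 * 1.3344 + 0.64 * 1.63828 = 1.52888
visc_blend = exp(exp(1.52888)) - 0.8 = 99.99

99.99 cSt


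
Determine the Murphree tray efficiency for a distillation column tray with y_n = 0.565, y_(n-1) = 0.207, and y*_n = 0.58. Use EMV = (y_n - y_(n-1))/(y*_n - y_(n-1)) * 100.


Murphree vapor efficiency: EMV = (y_n - y_(n-1)) / (y*_n - y_(n-1)) * 100
EMV = (0.565 - 0.207) / (0.58 - 0.207) * 100 = 0.358 / 0.373 * 100 = 95.98

95.98 %


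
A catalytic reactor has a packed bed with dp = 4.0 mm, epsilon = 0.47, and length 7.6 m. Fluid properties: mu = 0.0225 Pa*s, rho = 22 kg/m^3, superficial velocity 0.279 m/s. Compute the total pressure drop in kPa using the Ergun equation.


dp = 4.0 mm = 0.004 m
Viscous term = 150*0.0225*0.279*(1-0.47)^2 / (0.004^2*0.47^3) = 159227
Inertial term = 1.75*22*0.279^2*(1-0.47) / (0.004*0.47^3) = 3824.65
dP/L = 159227 + 3824.65 = 163052 Pa/m
dP = 163052 * 7.6 / 1000 = 1239 kPa

1239 kPa


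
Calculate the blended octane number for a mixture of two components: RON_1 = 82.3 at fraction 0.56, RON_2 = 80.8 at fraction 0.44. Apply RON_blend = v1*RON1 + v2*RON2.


Linear blending: RON_blend = sum(vi * RONi)
Contribution 1: 0.56 * 82.3 = 46.088
Contribution 2: 0.44 * 80.8 = 35.552
RON_blend = 46.088 + 35.552 = 81.64

81.64


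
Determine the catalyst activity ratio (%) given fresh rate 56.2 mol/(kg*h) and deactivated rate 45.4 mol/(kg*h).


Activity (%) = (rate_used / rate_fresh) * 100
rate_used = 45.4, rate_fresh = 56.2
= (45.4 / 56.2) * 100
= 0.8078 * 100 = 80.78

80.78 %


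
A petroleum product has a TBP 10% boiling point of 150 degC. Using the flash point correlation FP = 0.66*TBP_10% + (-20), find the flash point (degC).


FP = 0.66 * 150 + (-20) = 79

79 degC


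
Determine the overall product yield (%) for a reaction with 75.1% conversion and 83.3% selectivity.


Overall yield = conversion (%) * selectivity (%) / 100
Conversion = 75.1%, Selectivity = 83.3%
Y = 75.1 * 83.3 / 100
= 62.5583 %

62.5583 %


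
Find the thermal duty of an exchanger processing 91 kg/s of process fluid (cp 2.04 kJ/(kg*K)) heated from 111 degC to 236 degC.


Q = m_dot * cp * delta_T
delta_T = 236 - 111 = 125 K
Q = 91 * 2.04 * 125
= 185.64 * 125
= 23205 kW

23205 kW


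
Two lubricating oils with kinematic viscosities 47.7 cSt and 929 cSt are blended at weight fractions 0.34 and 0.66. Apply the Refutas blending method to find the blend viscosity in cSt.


Refutas method: VBN_i = 14.534*ln(ln(visc_i + 0.8)) + 10.975, blended linearly by mass fraction; since VBN is linear in VBI_i = ln(ln(visc_i + 0.8)) and the fractions sum to 1, blend VBI directly: visc = exp(exp(VBI_blend)) - 0.8
VBI_1 = ln(ln(47.7 + 0.8)) = 1.35624
VBI_2 = ln(ln(929 + 0.8)) = 1.92205
VBI_blend = 0.34 * 1.35624 + 0.66 * 1.92205 = 1.72967
visc_blend = exp(exp(1.72967)) - 0.8 = 280.3

280.3 cSt


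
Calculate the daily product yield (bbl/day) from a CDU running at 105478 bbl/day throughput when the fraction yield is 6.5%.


Crude throughput = 105478 bbl/day
Fraction yield = 6.5%
yield = throughput * fraction / 100
yield = 105478 * 6.5 / 100 = 6856.07

6856.07 bbl/day


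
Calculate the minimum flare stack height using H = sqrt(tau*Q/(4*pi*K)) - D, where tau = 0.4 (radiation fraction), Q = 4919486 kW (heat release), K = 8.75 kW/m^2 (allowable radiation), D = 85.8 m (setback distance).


tau*Q/(4*pi*K) = 0.4 * 4919486 / (4 * pi * 8.75) = 17896.2
sqrt(17896.2) = 133.777
H = 133.777 - 85.8 = 47.98

47.98 m


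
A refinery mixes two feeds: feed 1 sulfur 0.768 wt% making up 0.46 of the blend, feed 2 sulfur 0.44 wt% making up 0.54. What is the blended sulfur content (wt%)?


Linear sulfur blending: S_blend = x1*S1 + x2*S2
Contribution 1: 0.46 * 0.768 = 0.35328 wt%
Contribution 2: 0.54 * 0.44 = 0.2376 wt%
S_blend = 0.35328 + 0.2376 = 0.59088

0.59088 wt%


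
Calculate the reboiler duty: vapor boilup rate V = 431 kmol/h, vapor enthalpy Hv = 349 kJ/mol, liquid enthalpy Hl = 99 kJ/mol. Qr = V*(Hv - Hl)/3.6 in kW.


Qr = 431 * (349 - 99) / 3.6 = 431 * 250 / 3.6 = 29930

29930 kW


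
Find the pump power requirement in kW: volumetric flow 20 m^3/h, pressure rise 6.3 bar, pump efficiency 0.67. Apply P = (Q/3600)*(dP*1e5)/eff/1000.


Q = 20 / 3600 = 0.00555556 m^3/s
P = 0.00555556 * (6.3 * 1e5) / 0.67 / 1000 = 5.224

5.224 kW


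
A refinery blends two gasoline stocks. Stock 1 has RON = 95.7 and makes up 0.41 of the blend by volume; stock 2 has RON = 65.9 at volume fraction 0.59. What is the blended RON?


Linear blending: RON_blend = sum(vi * RONi)
Contribution 1: 0.41 * 95.7 = 39.237
Contribution 2: 0.59 * 65.9 = 38.881
RON_blend = 39.237 + 38.881 = 78.118

78.118


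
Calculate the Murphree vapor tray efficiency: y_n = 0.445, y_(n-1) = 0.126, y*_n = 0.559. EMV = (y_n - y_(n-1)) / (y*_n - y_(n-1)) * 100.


Murphree vapor efficiency: EMV = (y_n - y_(n-1)) / (y*_n - y_(n-1)) * 100
EMV = (0.445 - 0.126) / (0.559 - 0.126) * 100 = 0.319 / 0.433 * 100 = 73.67

73.67 %


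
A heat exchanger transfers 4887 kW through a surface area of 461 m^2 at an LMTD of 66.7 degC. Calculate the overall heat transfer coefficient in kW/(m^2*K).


From Q = U*A*LMTD, U = Q / (A * LMTD)
U = 4887 / (461 * 66.7) = 4887 / 30748.7 = 0.1589

0.1589 kW/(m^2*K)


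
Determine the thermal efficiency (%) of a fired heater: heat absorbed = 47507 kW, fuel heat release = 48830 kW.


Furnace efficiency = Q_absorbed / Q_fuel * 100
= 47507 / 48830 * 100 = 97.29

97.29 %


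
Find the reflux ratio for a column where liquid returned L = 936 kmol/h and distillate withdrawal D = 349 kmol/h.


Reflux ratio definition: R = L / D (liquid returned / distillate withdrawn)
L = 936 kmol/h, D = 349 kmol/h
R = 936 / 349 = 2.682

2.682


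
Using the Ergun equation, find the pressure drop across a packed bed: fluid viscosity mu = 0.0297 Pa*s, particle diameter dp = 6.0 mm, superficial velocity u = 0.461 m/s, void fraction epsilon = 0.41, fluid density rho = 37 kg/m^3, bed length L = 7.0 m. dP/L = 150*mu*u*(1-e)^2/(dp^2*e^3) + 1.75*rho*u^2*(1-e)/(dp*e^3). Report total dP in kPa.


dp = 6.0 mm = 0.006 m
Viscous term = 150*0.0297*0.461*(1-0.41)^2 / (0.006^2*0.41^3) = 288137
Inertial term = 1.75*37*0.461^2*(1-0.41) / (0.006*0.41^3) = 19633.2
dP/L = 288137 + 19633.2 = 307770 Pa/m
dP = 307770 * 7.0 / 1000 = 2154 kPa

2154 kPa


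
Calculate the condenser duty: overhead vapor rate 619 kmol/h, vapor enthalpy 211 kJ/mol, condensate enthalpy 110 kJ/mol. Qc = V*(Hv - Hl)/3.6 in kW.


Qc = 619 * (211 - 110) / 3.6 = 619 * 101 / 3.6 = 17370

17370 kW


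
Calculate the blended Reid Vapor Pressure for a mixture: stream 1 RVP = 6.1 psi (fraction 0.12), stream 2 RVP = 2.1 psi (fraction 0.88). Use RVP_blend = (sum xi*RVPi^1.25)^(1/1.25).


Chevron index: RVP_blend = (sum xi*RVPi^1.25)^(1/1.25)
RVP^1.25 terms: 0.12 * 6.1^1.25 + 0.88 * 2.1^1.25 = 3.37501
RVP_blend = 3.37501^(1/1.25) = 2.646

2.646 psi


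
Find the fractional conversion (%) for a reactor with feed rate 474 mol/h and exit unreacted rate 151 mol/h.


X = (F_in - F_out) / F_in * 100
Moles reacted = 474 - 151 = 323
X = 323 / 474 * 100
= 0.6814 * 100
= 68.14 %

68.14 %


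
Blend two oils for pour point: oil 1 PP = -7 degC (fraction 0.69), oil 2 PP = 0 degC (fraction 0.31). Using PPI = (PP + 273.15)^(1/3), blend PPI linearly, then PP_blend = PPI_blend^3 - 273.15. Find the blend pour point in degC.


PPI_1 = (-7 + 273.15)^(1/3) = 6.432436
PPI_2 = (0 + 273.15)^(1/3) = 6.488342
PPI_blend = 0.69 * 6.432436 + 0.31 * 6.488342 = 6.449767
PP_blend = 6.449767^3 - 273.15 = 268.307 - 273.15 = -4.84

-4.84 degC


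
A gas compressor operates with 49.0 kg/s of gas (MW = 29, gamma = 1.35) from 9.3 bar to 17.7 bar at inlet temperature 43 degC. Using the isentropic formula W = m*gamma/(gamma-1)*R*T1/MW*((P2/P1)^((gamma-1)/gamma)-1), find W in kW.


Isentropic work: W = m*(gamma/(gamma-1))*(R*T1/MW)*((P2/P1)^((gamma-1)/gamma) - 1)
T1 = 43 + 273.15 = 316.15 K
Pressure ratio = 17.7 / 9.3 = 1.90323
Exponent = (1.35 - 1)/1.35 = 0.259259
(P2/P1)^exp - 1 = 1.90323^0.259259 - 1 = 0.181573
W = 49.0 * 1.35 / 0.35 * 8.314 * 316.15 / 29 * 0.181573 = 3110

3110 kW


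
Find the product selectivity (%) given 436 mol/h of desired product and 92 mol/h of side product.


Selectivity = desired / (desired + undesired) * 100
Total products = 436 + 92 = 528 mol/h
S = 436 / 528 * 100
= 0.8258 * 100
= 82.58 %

82.58 %


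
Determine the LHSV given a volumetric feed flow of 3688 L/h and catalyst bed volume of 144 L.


LHSV = volumetric feed rate / catalyst volume
= 3688 L/h / 144 L
= 25.61 h^-1

25.61 h^-1


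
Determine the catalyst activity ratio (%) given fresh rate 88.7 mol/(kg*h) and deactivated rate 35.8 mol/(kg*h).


Activity (%) = (rate_used / rate_fresh) * 100
rate_used = 35.8, rate_fresh = 88.7
= (35.8 / 88.7) * 100
= 0.4036 * 100 = 40.36

40.36 %


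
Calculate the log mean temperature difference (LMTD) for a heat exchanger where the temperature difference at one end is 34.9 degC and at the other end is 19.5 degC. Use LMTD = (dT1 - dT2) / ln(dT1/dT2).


LMTD = (dT1 - dT2) / ln(dT1/dT2)
= (34.9 - 19.5) / ln(34.9 / 19.5) = 15.4 / 0.582072 = 26.46

26.46 degC


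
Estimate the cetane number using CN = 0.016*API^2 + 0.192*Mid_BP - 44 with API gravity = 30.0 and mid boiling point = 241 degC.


CN = 0.016 * 30.0^2 + 0.192 * 241 - 44
CN = 14.4 + 46.272 - 44 = 16.672

16.672


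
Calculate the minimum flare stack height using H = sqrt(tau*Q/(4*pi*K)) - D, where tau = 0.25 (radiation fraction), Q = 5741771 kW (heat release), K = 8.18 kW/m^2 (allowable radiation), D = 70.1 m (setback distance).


tau*Q/(4*pi*K) = 0.25 * 5741771 / (4 * pi * 8.18) = 13964.4
sqrt(13964.4) = 118.171
H = 118.171 - 70.1 = 48.07

48.07 m


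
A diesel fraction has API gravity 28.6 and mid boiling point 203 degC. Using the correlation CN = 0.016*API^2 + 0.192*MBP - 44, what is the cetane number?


CN = 0.016 * 28.6^2 + 0.192 * 203 - 44
CN = 13.08736 + 38.976 - 44 = 8.06336

8.06336


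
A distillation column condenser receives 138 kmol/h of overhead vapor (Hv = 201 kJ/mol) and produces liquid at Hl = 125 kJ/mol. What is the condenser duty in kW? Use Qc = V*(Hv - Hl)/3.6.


Qc = 138 * (201 - 125) / 3.6 = 138 * 76 / 3.6 = 2913

2913 kW


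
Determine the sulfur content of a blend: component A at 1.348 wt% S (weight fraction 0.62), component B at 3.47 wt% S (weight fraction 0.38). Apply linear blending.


Linear sulfur blending: S_blend = x1*S1 + x2*S2
Contribution 1: 0.62 * 1.348 = 0.83576 wt%
Contribution 2: 0.38 * 3.47 = 1.3186 wt%
S_blend = 0.83576 + 1.3186 = 2.15436

2.15436 wt%


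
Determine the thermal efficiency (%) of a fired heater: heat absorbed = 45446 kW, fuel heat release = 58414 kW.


Furnace efficiency = Q_absorbed / Q_fuel * 100
= 45446 / 58414 * 100 = 77.80

77.80 %


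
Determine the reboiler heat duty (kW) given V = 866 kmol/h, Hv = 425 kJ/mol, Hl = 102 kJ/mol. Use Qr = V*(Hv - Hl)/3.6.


Qr = 866 * (425 - 102) / 3.6 = 866 * 323 / 3.6 = 77700

77700 kW


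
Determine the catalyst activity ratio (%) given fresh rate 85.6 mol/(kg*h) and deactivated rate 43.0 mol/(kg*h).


Activity (%) = (rate_used / rate_fresh) * 100
rate_used = 43.0, rate_fresh = 85.6
= (43.0 / 85.6) * 100
= 0.5023 * 100 = 50.23

50.23 %


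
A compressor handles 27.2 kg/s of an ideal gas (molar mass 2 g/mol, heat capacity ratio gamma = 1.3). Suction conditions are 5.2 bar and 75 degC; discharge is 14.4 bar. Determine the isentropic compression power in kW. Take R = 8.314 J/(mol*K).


Isentropic work: W = m*(gamma/(gamma-1))*(R*T1/MW)*((P2/P1)^((gamma-1)/gamma) - 1)
T1 = 75 + 273.15 = 348.15 K
Pressure ratio = 14.4 / 5.2 = 2.76923
Exponent = (1.3 - 1)/1.3 = 0.230769
(P2/P1)^exp - 1 = 2.76923^0.230769 - 1 = 0.264977
W = 27.2 * 1.3 / 0.3 * 8.314 * 348.15 / 2 * 0.264977 = 45200

45200 kW
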